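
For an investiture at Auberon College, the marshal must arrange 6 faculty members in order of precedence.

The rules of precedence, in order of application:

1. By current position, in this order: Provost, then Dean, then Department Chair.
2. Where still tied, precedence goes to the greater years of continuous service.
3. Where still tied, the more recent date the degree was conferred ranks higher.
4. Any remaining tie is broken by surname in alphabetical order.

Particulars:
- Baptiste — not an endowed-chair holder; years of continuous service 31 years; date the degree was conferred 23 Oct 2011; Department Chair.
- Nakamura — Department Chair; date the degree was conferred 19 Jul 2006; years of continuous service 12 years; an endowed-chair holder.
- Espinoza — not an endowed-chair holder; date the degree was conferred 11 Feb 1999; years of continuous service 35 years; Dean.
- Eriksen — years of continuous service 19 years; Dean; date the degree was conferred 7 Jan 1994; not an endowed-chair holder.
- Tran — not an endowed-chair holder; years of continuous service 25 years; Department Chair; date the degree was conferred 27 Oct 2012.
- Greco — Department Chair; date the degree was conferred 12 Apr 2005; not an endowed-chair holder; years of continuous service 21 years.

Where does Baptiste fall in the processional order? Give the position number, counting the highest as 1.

By current position: Espinoza and Eriksen (Dean); then Baptiste, Tran, Greco and Nakamura (Department Chair).
Among Espinoza and Eriksen, by years of continuous service (higher first): Espinoza (35 years) before Eriksen (19 years).
Among Baptiste, Tran, Greco and Nakamura, by years of continuous service (higher first): Baptiste (31 years) before Tran (25 years) before Greco (21 years) before Nakamura (12 years).
Order: Espinoza, Eriksen, Baptiste, Tran, Greco, Nakamura. So position 3.

3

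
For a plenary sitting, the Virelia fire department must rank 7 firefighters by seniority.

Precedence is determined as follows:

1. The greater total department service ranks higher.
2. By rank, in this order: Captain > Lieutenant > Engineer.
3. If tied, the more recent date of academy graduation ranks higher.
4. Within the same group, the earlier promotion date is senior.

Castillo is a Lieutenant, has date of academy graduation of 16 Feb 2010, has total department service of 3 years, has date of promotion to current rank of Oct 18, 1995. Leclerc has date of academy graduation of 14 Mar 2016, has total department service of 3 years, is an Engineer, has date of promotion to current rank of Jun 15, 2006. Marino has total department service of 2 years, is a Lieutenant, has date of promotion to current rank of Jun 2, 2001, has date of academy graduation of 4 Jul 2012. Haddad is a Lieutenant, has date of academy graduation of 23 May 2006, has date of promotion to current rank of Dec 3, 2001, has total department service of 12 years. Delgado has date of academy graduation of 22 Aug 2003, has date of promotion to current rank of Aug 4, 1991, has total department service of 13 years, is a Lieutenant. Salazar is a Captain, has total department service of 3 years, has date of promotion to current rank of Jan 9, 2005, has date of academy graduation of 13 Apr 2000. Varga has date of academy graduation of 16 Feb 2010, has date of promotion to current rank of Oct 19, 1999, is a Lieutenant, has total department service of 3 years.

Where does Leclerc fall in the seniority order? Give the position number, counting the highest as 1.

By total department service (higher first): Delgado (13 years); then Haddad (12 years); then Salazar, Castillo, Varga and Leclerc (each 3 years); then Marino (2 years).
Among Salazar, Castillo, Varga and Leclerc, by rank: Salazar (Captain) before Castillo and Varga (Lieutenant) before Leclerc (Engineer).
Castillo and Varga both have date of academy graduation 16 Feb 2010, so the next rule applies.
Among Castillo and Varga, by date of promotion to current rank (earlier first): Castillo (Oct 18, 1995) before Varga (Oct 19, 1999).
Order: Delgado, Haddad, Salazar, Castillo, Varga, Leclerc, Marino. So position 6.

6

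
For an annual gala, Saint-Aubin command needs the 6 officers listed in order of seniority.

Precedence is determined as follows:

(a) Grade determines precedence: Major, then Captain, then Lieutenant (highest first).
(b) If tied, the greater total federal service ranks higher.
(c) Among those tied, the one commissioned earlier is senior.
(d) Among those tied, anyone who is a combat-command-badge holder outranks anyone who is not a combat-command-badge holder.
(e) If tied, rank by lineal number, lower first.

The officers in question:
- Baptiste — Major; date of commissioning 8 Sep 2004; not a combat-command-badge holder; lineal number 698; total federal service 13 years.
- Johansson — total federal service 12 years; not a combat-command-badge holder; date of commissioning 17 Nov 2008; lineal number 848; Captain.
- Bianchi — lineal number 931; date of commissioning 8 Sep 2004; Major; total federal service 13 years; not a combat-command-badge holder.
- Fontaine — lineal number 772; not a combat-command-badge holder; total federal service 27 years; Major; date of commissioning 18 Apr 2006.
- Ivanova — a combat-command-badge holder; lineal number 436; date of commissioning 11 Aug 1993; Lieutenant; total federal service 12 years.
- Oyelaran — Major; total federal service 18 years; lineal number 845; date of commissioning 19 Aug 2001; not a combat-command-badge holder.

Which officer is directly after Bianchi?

Johansson

By grade: Fontaine, Oyelaran, Baptiste and Bianchi (Major); then Johansson (Captain); then Ivanova (Lieutenant).
Among Fontaine, Oyelaran, Baptiste and Bianchi, by total federal service (higher first): Fontaine (27 years) before Oyelaran (18 years) before Baptiste and Bianchi (13 years).
Baptiste and Bianchi both have date of commissioning 8 Sep 2004, so the next rule applies.
Baptiste and Bianchi are each not a combat-command-badge holder, so the next rule applies.
Among Baptiste and Bianchi, by lineal number (lower first): Baptiste (698) before Bianchi (931).
Order: Fontaine, Oyelaran, Baptiste, Bianchi, Johansson, Ivanova.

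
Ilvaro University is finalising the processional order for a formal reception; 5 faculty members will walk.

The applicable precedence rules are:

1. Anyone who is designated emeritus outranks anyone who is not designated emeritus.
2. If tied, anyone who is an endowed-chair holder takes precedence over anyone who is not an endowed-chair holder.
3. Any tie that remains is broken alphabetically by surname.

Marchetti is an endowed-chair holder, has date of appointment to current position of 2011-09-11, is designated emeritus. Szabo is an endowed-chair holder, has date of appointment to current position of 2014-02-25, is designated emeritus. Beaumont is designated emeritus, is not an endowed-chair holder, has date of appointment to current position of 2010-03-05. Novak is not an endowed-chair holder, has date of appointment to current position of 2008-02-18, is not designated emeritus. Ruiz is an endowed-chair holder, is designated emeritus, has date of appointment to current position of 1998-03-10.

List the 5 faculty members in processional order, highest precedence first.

Marchetti, Ruiz, Szabo, Beaumont, Novak

By the first rule: Marchetti, Ruiz, Szabo and Beaumont (each designated emeritus); then Novak (not designated emeritus).
Among Marchetti, Ruiz, Szabo and Beaumont, an endowed-chair holder before not an endowed-chair holder: Marchetti, Ruiz and Szabo (an endowed-chair holder) before Beaumont (not an endowed-chair holder).
Among Marchetti, Ruiz and Szabo, alphabetically by surname: Marchetti before Ruiz before Szabo.
Full order: Marchetti, Ruiz, Szabo, Beaumont, Novak.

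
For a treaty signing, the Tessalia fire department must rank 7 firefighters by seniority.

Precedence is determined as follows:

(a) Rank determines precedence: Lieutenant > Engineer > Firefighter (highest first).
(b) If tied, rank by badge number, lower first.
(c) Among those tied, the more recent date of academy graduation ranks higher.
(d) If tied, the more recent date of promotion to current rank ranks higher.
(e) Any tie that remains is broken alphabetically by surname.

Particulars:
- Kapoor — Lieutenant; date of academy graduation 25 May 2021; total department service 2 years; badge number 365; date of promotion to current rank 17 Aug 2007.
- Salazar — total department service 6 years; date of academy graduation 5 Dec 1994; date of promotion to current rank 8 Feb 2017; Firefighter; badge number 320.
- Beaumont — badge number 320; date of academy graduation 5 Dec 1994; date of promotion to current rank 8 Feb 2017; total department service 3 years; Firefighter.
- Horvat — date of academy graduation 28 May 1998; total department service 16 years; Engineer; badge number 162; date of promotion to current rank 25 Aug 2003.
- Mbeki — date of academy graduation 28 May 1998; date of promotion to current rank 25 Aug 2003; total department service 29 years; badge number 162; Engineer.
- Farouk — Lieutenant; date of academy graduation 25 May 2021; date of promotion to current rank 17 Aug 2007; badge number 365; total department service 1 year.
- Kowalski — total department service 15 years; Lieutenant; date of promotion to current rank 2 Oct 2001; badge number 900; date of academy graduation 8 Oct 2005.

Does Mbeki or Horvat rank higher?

By rank: Farouk, Kapoor and Kowalski (Lieutenant); then Horvat and Mbeki (Engineer); then Beaumont and Salazar (Firefighter).
Among Farouk, Kapoor and Kowalski, by badge number (lower first): Farouk and Kapoor (365) before Kowalski (900).
Farouk and Kapoor both have date of academy graduation 25 May 2021, so the next rule applies.
Farouk and Kapoor both have date of promotion to current rank 17 Aug 2007, so the next rule applies.
Among Farouk and Kapoor, alphabetically by surname: Farouk before Kapoor.
Horvat and Mbeki both have badge number 162, so the next rule applies.
Horvat and Mbeki both have date of academy graduation 28 May 1998, so the next rule applies.
Horvat and Mbeki both have date of promotion to current rank 25 Aug 2003, so the next rule applies.
Among Horvat and Mbeki, alphabetically by surname: Horvat before Mbeki.
Beaumont and Salazar both have badge number 320, so the next rule applies.
Beaumont and Salazar both have date of academy graduation 5 Dec 1994, so the next rule applies.
Beaumont and Salazar both have date of promotion to current rank 8 Feb 2017, so the next rule applies.
Among Beaumont and Salazar, alphabetically by surname: Beaumont before Salazar.
So Horvat takes precedence.

Horvat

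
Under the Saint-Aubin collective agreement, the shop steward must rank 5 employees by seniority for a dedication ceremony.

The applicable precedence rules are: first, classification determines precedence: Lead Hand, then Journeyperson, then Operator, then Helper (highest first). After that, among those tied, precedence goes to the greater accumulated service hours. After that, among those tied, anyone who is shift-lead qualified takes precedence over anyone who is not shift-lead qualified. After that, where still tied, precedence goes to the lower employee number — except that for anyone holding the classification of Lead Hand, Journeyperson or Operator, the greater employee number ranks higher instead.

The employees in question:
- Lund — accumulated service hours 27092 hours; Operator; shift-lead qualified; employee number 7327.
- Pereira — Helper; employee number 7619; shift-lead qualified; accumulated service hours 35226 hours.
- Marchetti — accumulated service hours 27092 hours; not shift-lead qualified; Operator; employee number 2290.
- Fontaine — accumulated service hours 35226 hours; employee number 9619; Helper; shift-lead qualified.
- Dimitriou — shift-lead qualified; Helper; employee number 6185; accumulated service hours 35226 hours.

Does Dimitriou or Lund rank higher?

Lund

By classification: Lund and Marchetti (Operator); then Dimitriou, Pereira and Fontaine (Helper).
Lund and Marchetti both have accumulated service hours 27092 hours, so the next rule applies.
Among Lund and Marchetti, shift-lead qualified before not shift-lead qualified: Lund (shift-lead qualified) before Marchetti (not shift-lead qualified).
Dimitriou, Pereira and Fontaine all have accumulated service hours 35226 hours, so the next rule applies.
Dimitriou, Pereira and Fontaine are each shift-lead qualified, so the next rule applies.
Among Dimitriou, Pereira and Fontaine, by employee number (lower first): Dimitriou (6185) before Pereira (7619) before Fontaine (9619).
So Lund takes precedence.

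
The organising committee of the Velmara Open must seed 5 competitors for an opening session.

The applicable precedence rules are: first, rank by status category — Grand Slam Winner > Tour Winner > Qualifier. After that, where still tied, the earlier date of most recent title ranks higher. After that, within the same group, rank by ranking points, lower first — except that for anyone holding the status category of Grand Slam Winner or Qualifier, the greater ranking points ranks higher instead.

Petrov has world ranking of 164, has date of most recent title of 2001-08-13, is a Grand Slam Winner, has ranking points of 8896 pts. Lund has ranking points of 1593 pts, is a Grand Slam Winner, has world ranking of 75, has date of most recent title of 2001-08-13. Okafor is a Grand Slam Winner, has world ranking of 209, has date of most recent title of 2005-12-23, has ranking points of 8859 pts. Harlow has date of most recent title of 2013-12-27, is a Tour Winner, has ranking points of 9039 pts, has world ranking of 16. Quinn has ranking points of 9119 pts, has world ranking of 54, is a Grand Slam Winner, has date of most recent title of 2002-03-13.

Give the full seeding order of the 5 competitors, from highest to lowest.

Petrov, Lund, Quinn, Okafor, Harlow

By status category: Petrov, Lund, Quinn and Okafor (Grand Slam Winner); then Harlow (Tour Winner).
Among Petrov, Lund, Quinn and Okafor, by date of most recent title (earlier first): Petrov and Lund (2001-08-13) before Quinn (2002-03-13) before Okafor (2005-12-23).
Among Petrov and Lund, by ranking points (higher first) (reversed rule for this group): Petrov (8896 pts) before Lund (1593 pts).
Full order: Petrov, Lund, Quinn, Okafor, Harlow.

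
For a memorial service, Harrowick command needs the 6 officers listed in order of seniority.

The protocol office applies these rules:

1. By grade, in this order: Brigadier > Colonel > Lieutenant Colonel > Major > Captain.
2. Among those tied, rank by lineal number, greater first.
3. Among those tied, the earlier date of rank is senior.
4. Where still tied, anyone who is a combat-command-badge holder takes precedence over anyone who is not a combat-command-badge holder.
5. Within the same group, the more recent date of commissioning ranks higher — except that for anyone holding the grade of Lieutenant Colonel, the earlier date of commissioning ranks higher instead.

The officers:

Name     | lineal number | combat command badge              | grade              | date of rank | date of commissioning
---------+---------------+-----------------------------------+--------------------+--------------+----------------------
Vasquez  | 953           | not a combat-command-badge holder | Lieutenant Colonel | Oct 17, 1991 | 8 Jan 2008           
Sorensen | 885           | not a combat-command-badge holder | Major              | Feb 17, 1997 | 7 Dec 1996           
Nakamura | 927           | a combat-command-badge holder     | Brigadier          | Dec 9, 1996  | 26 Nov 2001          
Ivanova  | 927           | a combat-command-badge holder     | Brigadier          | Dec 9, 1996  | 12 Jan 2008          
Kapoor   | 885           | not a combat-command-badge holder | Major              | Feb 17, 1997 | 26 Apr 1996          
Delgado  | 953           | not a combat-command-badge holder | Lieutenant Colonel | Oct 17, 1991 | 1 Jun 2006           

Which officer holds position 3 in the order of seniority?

By grade: Ivanova and Nakamura (Brigadier); then Delgado and Vasquez (Lieutenant Colonel); then Sorensen and Kapoor (Major).
Ivanova and Nakamura both have lineal number 927, so the next rule applies.
Ivanova and Nakamura both have date of rank Dec 9, 1996, so the next rule applies.
Ivanova and Nakamura are each a combat-command-badge holder, so the next rule applies.
Among Ivanova and Nakamura, by date of commissioning (later first): Ivanova (12 Jan 2008) before Nakamura (26 Nov 2001).
Delgado and Vasquez both have lineal number 953, so the next rule applies.
Delgado and Vasquez both have date of rank Oct 17, 1991, so the next rule applies.
Delgado and Vasquez are each not a combat-command-badge holder, so the next rule applies.
Among Delgado and Vasquez, by date of commissioning (earlier first) (reversed rule for this group): Delgado (1 Jun 2006) before Vasquez (8 Jan 2008).
Sorensen and Kapoor both have lineal number 885, so the next rule applies.
Sorensen and Kapoor both have date of rank Feb 17, 1997, so the next rule applies.
Sorensen and Kapoor are each not a combat-command-badge holder, so the next rule applies.
Among Sorensen and Kapoor, by date of commissioning (later first): Sorensen (7 Dec 1996) before Kapoor (26 Apr 1996).
Order: Ivanova, Nakamura, Delgado, Vasquez, Sorensen, Kapoor.

Delgado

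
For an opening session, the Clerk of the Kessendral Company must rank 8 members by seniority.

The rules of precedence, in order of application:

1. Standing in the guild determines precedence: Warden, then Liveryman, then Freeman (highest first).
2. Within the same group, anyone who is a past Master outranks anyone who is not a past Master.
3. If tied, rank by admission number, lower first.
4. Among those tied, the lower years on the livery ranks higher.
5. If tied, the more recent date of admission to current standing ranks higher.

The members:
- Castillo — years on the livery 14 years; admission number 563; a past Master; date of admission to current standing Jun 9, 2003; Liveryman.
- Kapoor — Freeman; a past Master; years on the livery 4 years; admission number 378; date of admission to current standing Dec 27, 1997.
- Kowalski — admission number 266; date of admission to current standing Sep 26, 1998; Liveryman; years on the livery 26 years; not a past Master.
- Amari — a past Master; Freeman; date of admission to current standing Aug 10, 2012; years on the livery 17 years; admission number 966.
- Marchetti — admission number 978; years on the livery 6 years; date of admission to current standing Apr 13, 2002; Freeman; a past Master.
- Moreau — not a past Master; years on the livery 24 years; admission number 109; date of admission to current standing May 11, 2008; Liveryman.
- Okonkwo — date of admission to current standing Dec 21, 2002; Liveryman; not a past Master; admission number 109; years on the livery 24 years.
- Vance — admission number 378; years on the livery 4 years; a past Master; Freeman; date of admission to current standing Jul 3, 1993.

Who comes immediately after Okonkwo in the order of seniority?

Kowalski

By standing in the guild: Castillo, Moreau, Okonkwo and Kowalski (Liveryman); then Kapoor, Vance, Amari and Marchetti (Freeman).
Among Castillo, Moreau, Okonkwo and Kowalski, a past Master before not a past Master: Castillo (a past Master) before Moreau, Okonkwo and Kowalski (not a past Master).
Among Moreau, Okonkwo and Kowalski, by admission number (lower first): Moreau and Okonkwo (109) before Kowalski (266).
Moreau and Okonkwo both have years on the livery 24 years, so the next rule applies.
Among Moreau and Okonkwo, by date of admission to current standing (later first): Moreau (May 11, 2008) before Okonkwo (Dec 21, 2002).
Kapoor, Vance, Amari and Marchetti are each a past Master, so the next rule applies.
Among Kapoor, Vance, Amari and Marchetti, by admission number (lower first): Kapoor and Vance (378) before Amari (966) before Marchetti (978).
Kapoor and Vance both have years on the livery 4 years, so the next rule applies.
Among Kapoor and Vance, by date of admission to current standing (later first): Kapoor (Dec 27, 1997) before Vance (Jul 3, 1993).
Order: Castillo, Moreau, Okonkwo, Kowalski, Kapoor, Vance, Amari, Marchetti.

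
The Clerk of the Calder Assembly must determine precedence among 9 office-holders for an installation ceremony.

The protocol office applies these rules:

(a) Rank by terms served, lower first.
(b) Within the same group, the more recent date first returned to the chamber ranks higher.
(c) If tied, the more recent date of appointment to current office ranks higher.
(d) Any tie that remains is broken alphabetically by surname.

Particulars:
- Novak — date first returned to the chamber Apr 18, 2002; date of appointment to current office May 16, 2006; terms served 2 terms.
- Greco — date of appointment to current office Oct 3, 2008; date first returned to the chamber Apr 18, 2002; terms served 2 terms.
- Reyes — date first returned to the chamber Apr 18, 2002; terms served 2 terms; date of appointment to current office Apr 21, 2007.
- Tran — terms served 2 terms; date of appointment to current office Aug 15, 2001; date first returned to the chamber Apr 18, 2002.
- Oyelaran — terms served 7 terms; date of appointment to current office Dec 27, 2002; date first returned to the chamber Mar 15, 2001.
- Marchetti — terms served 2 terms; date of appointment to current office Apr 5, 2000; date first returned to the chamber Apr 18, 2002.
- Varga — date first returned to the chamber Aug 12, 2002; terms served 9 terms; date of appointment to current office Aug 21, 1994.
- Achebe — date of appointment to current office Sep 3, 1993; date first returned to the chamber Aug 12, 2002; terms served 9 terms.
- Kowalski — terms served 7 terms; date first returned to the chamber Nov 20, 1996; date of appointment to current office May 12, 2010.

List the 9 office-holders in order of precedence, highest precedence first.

Greco, Reyes, Novak, Tran, Marchetti, Oyelaran, Kowalski, Varga, Achebe

By terms served (lower first): Greco, Reyes, Novak, Tran and Marchetti (each 2 terms); then Oyelaran and Kowalski (both 7 terms); then Varga and Achebe (both 9 terms).
Greco, Reyes, Novak, Tran and Marchetti all have date first returned to the chamber Apr 18, 2002, so the next rule applies.
Among Greco, Reyes, Novak, Tran and Marchetti, by date of appointment to current office (later first): Greco (Oct 3, 2008) before Reyes (Apr 21, 2007) before Novak (May 16, 2006) before Tran (Aug 15, 2001) before Marchetti (Apr 5, 2000).
Among Oyelaran and Kowalski, by date first returned to the chamber (later first): Oyelaran (Mar 15, 2001) before Kowalski (Nov 20, 1996).
Varga and Achebe both have date first returned to the chamber Aug 12, 2002, so the next rule applies.
Among Varga and Achebe, by date of appointment to current office (later first): Varga (Aug 21, 1994) before Achebe (Sep 3, 1993).
Full order: Greco, Reyes, Novak, Tran, Marchetti, Oyelaran, Kowalski, Varga, Achebe.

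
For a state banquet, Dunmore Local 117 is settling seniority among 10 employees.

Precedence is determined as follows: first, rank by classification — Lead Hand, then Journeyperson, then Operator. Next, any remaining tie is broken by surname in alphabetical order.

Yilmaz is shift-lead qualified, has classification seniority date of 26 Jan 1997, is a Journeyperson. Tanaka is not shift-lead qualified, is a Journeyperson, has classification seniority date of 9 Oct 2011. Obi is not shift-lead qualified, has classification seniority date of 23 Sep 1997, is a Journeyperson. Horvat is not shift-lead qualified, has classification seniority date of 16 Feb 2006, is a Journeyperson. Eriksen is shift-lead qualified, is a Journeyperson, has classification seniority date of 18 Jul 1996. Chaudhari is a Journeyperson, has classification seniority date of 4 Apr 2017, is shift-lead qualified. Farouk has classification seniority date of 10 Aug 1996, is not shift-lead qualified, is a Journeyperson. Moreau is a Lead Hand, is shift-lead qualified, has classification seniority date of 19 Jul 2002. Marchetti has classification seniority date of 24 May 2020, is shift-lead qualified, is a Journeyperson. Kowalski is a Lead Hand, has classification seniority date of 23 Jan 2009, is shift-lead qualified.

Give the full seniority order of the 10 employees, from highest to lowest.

Kowalski, Moreau, Chaudhari, Eriksen, Farouk, Horvat, Marchetti, Obi, Tanaka, Yilmaz

By classification: Kowalski and Moreau (Lead Hand); then Chaudhari, Eriksen, Farouk, Horvat, Marchetti, Obi, Tanaka and Yilmaz (Journeyperson).
Among Kowalski and Moreau, alphabetically by surname: Kowalski before Moreau.
Among Chaudhari, Eriksen, Farouk, Horvat, Marchetti, Obi, Tanaka and Yilmaz, alphabetically by surname: Chaudhari before Eriksen before Farouk before Horvat before Marchetti before Obi before Tanaka before Yilmaz.
Full order: Kowalski, Moreau, Chaudhari, Eriksen, Farouk, Horvat, Marchetti, Obi, Tanaka, Yilmaz.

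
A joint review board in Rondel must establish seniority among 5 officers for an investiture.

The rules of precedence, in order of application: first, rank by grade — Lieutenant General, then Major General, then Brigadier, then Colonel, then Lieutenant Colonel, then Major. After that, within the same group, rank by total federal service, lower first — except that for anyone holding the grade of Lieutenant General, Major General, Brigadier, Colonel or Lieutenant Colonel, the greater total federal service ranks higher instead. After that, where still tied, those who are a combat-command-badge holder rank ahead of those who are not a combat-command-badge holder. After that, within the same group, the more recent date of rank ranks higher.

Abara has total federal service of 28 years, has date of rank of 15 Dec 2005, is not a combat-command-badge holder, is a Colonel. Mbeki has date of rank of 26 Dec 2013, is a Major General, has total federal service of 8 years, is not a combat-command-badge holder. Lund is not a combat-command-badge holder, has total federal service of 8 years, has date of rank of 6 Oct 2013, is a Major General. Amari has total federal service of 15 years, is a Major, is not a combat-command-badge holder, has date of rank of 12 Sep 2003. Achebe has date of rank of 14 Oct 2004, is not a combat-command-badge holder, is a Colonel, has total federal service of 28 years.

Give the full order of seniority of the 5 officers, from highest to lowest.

Mbeki, Lund, Abara, Achebe, Amari

By grade: Mbeki and Lund (Major General); then Abara and Achebe (Colonel); then Amari (Major).
Mbeki and Lund both have total federal service 8 years, so the next rule applies.
Mbeki and Lund are each not a combat-command-badge holder, so the next rule applies.
Among Mbeki and Lund, by date of rank (later first): Mbeki (26 Dec 2013) before Lund (6 Oct 2013).
Abara and Achebe both have total federal service 28 years, so the next rule applies.
Abara and Achebe are each not a combat-command-badge holder, so the next rule applies.
Among Abara and Achebe, by date of rank (later first): Abara (15 Dec 2005) before Achebe (14 Oct 2004).
Full order: Mbeki, Lund, Abara, Achebe, Amari.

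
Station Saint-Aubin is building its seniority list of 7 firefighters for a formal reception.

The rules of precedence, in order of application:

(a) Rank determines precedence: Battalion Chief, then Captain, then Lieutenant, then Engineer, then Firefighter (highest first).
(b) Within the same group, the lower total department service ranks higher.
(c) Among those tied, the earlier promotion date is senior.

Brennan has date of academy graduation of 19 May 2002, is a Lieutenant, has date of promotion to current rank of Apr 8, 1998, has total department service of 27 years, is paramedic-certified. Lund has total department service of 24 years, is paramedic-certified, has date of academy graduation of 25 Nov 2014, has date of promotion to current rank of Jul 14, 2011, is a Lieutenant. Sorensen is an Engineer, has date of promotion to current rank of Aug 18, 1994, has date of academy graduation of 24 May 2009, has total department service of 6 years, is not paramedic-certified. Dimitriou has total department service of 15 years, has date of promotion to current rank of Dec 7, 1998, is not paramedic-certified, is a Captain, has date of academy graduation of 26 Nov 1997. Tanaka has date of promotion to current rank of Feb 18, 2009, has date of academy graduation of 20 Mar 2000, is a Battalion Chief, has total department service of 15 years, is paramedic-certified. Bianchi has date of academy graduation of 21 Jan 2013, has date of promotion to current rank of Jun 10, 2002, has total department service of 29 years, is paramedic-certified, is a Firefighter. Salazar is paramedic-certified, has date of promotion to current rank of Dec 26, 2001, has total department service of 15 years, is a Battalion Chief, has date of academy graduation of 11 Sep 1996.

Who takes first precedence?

Salazar

By rank: Salazar and Tanaka (Battalion Chief); then Dimitriou (Captain); then Lund and Brennan (Lieutenant); then Sorensen (Engineer); then Bianchi (Firefighter).
Salazar and Tanaka both have total department service 15 years, so the next rule applies.
Among Salazar and Tanaka, by date of promotion to current rank (earlier first): Salazar (Dec 26, 2001) before Tanaka (Feb 18, 2009).
Among Lund and Brennan, by total department service (lower first): Lund (24 years) before Brennan (27 years).
Order: Salazar, Tanaka, Dimitriou, Lund, Brennan, Sorensen, Bianchi.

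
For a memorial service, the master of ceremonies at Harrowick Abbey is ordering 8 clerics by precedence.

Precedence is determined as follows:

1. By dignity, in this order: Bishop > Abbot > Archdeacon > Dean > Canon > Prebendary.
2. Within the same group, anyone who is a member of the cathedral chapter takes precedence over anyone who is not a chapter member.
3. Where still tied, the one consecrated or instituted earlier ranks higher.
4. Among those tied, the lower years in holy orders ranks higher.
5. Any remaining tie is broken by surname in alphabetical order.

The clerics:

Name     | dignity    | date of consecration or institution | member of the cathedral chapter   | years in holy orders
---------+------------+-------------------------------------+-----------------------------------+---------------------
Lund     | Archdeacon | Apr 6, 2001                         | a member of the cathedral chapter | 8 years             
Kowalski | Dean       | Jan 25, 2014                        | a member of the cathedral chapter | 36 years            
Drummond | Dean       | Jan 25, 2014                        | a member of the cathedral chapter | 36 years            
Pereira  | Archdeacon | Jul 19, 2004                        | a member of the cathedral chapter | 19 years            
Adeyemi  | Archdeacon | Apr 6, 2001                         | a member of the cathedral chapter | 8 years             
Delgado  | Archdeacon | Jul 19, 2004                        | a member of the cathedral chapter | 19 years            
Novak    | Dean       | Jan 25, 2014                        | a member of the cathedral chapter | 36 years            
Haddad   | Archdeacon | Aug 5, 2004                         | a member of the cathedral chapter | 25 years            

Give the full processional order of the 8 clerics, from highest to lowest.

By dignity: Adeyemi, Lund, Delgado, Pereira and Haddad (Archdeacon); then Drummond, Kowalski and Novak (Dean).
Adeyemi, Lund, Delgado, Pereira and Haddad are each a member of the cathedral chapter, so the next rule applies.
Among Adeyemi, Lund, Delgado, Pereira and Haddad, by date of consecration or institution (earlier first): Adeyemi and Lund (Apr 6, 2001) before Delgado and Pereira (Jul 19, 2004) before Haddad (Aug 5, 2004).
Adeyemi and Lund both have years in holy orders 8 years, so the next rule applies.
Among Adeyemi and Lund, alphabetically by surname: Adeyemi before Lund.
Delgado and Pereira both have years in holy orders 19 years, so the next rule applies.
Among Delgado and Pereira, alphabetically by surname: Delgado before Pereira.
Drummond, Kowalski and Novak are each a member of the cathedral chapter, so the next rule applies.
Drummond, Kowalski and Novak all have date of consecration or institution Jan 25, 2014, so the next rule applies.
Drummond, Kowalski and Novak all have years in holy orders 36 years, so the next rule applies.
Among Drummond, Kowalski and Novak, alphabetically by surname: Drummond before Kowalski before Novak.
Full order: Adeyemi, Lund, Delgado, Pereira, Haddad, Drummond, Kowalski, Novak.

Adeyemi, Lund, Delgado, Pereira, Haddad, Drummond, Kowalski, Novak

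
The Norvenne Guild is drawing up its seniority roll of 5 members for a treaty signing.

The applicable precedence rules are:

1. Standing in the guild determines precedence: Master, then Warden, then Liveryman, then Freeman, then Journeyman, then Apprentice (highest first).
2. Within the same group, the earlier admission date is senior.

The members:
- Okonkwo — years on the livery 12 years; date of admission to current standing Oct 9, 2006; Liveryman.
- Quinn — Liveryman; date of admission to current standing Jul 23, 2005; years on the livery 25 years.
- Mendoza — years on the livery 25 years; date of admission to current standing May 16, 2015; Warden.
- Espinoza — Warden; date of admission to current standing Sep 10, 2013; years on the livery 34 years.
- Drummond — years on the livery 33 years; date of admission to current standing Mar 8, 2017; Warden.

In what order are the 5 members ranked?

By standing in the guild: Espinoza, Mendoza and Drummond (Warden); then Quinn and Okonkwo (Liveryman).
Among Espinoza, Mendoza and Drummond, by date of admission to current standing (earlier first): Espinoza (Sep 10, 2013) before Mendoza (May 16, 2015) before Drummond (Mar 8, 2017).
Among Quinn and Okonkwo, by date of admission to current standing (earlier first): Quinn (Jul 23, 2005) before Okonkwo (Oct 9, 2006).
Full order: Espinoza, Mendoza, Drummond, Quinn, Okonkwo.

Espinoza, Mendoza, Drummond, Quinn, Okonkwo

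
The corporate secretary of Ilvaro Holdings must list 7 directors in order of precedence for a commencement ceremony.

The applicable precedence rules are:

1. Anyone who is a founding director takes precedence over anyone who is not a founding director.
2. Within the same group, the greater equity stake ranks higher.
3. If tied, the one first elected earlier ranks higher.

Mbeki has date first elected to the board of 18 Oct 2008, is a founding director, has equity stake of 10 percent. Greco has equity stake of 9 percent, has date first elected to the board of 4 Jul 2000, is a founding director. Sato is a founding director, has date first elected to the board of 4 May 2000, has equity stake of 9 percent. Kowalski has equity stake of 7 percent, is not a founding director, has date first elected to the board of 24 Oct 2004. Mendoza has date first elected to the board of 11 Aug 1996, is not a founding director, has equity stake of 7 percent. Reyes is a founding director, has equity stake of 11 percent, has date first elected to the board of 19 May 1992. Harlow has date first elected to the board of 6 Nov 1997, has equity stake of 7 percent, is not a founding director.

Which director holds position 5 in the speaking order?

Mendoza

By the first rule: Reyes, Mbeki, Sato and Greco (each a founding director); then Mendoza, Harlow and Kowalski (each not a founding director).
Among Reyes, Mbeki, Sato and Greco, by equity stake (higher first): Reyes (11 percent) before Mbeki (10 percent) before Sato and Greco (9 percent).
Among Sato and Greco, by date first elected to the board (earlier first): Sato (4 May 2000) before Greco (4 Jul 2000).
Mendoza, Harlow and Kowalski all have equity stake 7 percent, so the next rule applies.
Among Mendoza, Harlow and Kowalski, by date first elected to the board (earlier first): Mendoza (11 Aug 1996) before Harlow (6 Nov 1997) before Kowalski (24 Oct 2004).
Order: Reyes, Mbeki, Sato, Greco, Mendoza, Harlow, Kowalski.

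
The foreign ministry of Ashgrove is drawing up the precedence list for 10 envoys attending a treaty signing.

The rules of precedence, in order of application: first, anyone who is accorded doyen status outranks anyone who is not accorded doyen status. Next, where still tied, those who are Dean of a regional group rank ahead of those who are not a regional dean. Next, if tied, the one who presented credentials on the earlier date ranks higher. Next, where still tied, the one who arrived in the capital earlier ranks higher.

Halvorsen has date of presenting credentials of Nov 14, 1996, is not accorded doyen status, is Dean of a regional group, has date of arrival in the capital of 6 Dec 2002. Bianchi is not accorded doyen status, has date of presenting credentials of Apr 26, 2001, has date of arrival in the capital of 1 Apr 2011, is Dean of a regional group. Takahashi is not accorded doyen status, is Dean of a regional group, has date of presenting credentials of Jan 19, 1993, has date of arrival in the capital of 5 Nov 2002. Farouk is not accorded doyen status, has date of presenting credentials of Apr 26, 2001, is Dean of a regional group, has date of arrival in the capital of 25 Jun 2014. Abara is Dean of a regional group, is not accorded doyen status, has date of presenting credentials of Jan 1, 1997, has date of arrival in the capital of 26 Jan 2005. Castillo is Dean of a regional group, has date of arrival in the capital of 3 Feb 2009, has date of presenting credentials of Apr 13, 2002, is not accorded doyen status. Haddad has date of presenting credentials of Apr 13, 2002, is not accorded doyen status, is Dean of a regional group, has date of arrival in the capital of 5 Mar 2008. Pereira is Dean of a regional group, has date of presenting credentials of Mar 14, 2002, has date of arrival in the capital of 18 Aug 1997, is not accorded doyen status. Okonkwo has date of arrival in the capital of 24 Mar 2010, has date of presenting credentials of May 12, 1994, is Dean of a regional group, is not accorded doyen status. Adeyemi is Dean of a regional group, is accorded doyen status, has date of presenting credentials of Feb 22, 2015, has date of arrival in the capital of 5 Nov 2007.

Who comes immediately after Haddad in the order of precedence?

Castillo

By the first rule: Adeyemi (accorded doyen status); then Takahashi, Okonkwo, Halvorsen, Abara, Bianchi, Farouk, Pereira, Haddad and Castillo (each not accorded doyen status).
Takahashi, Okonkwo, Halvorsen, Abara, Bianchi, Farouk, Pereira, Haddad and Castillo are each Dean of a regional group, so the next rule applies.
Among Takahashi, Okonkwo, Halvorsen, Abara, Bianchi, Farouk, Pereira, Haddad and Castillo, by date of presenting credentials (earlier first): Takahashi (Jan 19, 1993) before Okonkwo (May 12, 1994) before Halvorsen (Nov 14, 1996) before Abara (Jan 1, 1997) before Bianchi and Farouk (Apr 26, 2001) before Pereira (Mar 14, 2002) before Haddad and Castillo (Apr 13, 2002).
Among Bianchi and Farouk, by date of arrival in the capital (earlier first): Bianchi (1 Apr 2011) before Farouk (25 Jun 2014).
Among Haddad and Castillo, by date of arrival in the capital (earlier first): Haddad (5 Mar 2008) before Castillo (3 Feb 2009).
Order: Adeyemi, Takahashi, Okonkwo, Halvorsen, Abara, Bianchi, Farouk, Pereira, Haddad, Castillo.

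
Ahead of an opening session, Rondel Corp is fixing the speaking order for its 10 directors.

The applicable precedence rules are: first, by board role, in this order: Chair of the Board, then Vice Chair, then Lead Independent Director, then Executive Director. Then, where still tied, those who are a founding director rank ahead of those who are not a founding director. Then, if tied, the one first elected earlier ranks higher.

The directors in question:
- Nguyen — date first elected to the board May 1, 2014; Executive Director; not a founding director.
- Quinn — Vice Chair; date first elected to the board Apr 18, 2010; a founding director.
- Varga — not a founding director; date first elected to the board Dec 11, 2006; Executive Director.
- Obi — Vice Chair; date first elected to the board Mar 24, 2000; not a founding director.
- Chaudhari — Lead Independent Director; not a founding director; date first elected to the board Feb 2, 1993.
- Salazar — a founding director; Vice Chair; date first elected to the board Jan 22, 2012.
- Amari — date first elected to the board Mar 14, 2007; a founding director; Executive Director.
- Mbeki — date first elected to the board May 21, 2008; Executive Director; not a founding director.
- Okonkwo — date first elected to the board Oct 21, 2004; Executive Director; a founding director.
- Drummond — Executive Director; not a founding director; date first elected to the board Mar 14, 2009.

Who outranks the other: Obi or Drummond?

Obi

By board role: Quinn, Salazar and Obi (Vice Chair); then Chaudhari (Lead Independent Director); then Okonkwo, Amari, Varga, Mbeki, Drummond and Nguyen (Executive Director).
Among Quinn, Salazar and Obi, a founding director before not a founding director: Quinn and Salazar (a founding director) before Obi (not a founding director).
Among Quinn and Salazar, by date first elected to the board (earlier first): Quinn (Apr 18, 2010) before Salazar (Jan 22, 2012).
Among Okonkwo, Amari, Varga, Mbeki, Drummond and Nguyen, a founding director before not a founding director: Okonkwo and Amari (a founding director) before Varga, Mbeki, Drummond and Nguyen (not a founding director).
Among Okonkwo and Amari, by date first elected to the board (earlier first): Okonkwo (Oct 21, 2004) before Amari (Mar 14, 2007).
Among Varga, Mbeki, Drummond and Nguyen, by date first elected to the board (earlier first): Varga (Dec 11, 2006) before Mbeki (May 21, 2008) before Drummond (Mar 14, 2009) before Nguyen (May 1, 2014).
So Obi takes precedence.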